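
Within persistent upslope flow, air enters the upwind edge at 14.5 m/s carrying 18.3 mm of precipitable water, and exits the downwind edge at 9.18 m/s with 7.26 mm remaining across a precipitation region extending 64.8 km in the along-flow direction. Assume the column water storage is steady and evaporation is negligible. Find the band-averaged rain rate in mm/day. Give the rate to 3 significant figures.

Column moisture flux per unit crosswind length is F = V × PW.
Inflow: F_in = 14.5 × 18.3 = 265.35 mm·m/s
Outflow: F_out = 9.18 × 7.26 = 66.6468 mm·m/s
Steady-state rate R = (F_in − F_out)/L = (265.35 − 66.6468) / 64800 m = 3.066e-03 mm/s.
R = 3.066e-03 × 3600 × 24 = 265 mm/day.

R ≈ 265 mm/day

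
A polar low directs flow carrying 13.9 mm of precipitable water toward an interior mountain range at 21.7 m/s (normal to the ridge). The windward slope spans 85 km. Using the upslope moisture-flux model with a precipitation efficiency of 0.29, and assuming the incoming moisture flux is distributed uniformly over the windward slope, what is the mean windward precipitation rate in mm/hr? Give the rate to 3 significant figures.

R ≈ 3.70 mm/hr

Incoming column moisture flux per unit ridge length: F = V × PW = 21.7 × 13.9 = 301.63 mm·m/s.
Spread over the 85 km slope with efficiency ε = 0.29: R = ε·F/W = 0.29 × 301.63 / 85000 m = 1.029e-03 mm/s.
R = 1.029e-03 × 3600 = 3.70 mm/hr.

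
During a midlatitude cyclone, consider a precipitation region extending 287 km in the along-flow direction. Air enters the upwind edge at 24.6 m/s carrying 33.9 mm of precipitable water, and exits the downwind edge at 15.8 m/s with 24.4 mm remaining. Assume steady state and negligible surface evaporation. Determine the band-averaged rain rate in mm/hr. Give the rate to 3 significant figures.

R ≈ 5.62 mm/hr

Column moisture flux per unit crosswind length is F = V × PW.
Inflow: F_in = 24.6 × 33.9 = 833.94 mm·m/s
Outflow: F_out = 15.8 × 24.4 = 385.52 mm·m/s
Steady-state rate R = (F_in − F_out)/L = (833.94 − 385.52) / 287000 m = 1.562e-03 mm/s.
R = 1.562e-03 × 3600 = 5.62 mm/hr.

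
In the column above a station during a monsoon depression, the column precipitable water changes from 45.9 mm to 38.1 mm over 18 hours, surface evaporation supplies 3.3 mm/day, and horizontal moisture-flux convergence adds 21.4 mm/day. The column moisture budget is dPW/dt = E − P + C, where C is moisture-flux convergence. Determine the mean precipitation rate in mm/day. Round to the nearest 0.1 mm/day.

P ≈ 35.1 mm/day

dPW/dt = (38.1 − 45.9) mm / (18/24 day) = -10.400 mm/day.
P = E + C − dPW/dt = 3.3 + (21.4) − (-10.400) = 35.1 mm/day.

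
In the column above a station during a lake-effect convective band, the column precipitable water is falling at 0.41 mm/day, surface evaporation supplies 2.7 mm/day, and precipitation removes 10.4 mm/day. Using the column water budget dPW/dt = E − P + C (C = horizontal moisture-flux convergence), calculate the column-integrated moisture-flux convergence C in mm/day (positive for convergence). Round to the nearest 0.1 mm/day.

C ≈ 7.3 mm/day

dPW/dt = -0.41 mm/day.
C = dPW/dt − E + P = (-0.41) − 2.7 + 10.4 = 7.3 mm/day.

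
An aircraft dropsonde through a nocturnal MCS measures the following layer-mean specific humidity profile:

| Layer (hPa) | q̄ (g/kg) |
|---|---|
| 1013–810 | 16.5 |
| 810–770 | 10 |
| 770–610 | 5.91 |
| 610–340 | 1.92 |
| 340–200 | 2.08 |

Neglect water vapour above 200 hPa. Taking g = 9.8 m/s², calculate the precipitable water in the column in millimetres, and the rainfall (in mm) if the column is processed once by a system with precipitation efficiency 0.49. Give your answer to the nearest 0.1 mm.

PW ≈ 56.2 mm; rainfall ≈ 27.5 mm

Precipitable water is the column-integrated vapour mass per unit area: PW = (1/g) Σ q̄ Δp, with q in kg/kg and Δp in Pa (1 kg/m² of water = 1 mm).
Layer 1013–810 hPa: Δp = 203 hPa = 20300 Pa, q̄ = 0.0165 kg/kg → 0.0165 × 20300 / 9.8 = 34.18 mm
Layer 810–770 hPa: Δp = 40 hPa = 4000 Pa, q̄ = 0.01 kg/kg → 0.01 × 4000 / 9.8 = 4.08 mm
Layer 770–610 hPa: Δp = 160 hPa = 16000 Pa, q̄ = 0.00591 kg/kg → 0.00591 × 16000 / 9.8 = 9.65 mm
Layer 610–340 hPa: Δp = 270 hPa = 27000 Pa, q̄ = 0.00192 kg/kg → 0.00192 × 27000 / 9.8 = 5.29 mm
Layer 340–200 hPa: Δp = 140 hPa = 14000 Pa, q̄ = 0.00208 kg/kg → 0.00208 × 14000 / 9.8 = 2.97 mm
PW = 34.18 + 4.08 + 9.65 + 5.29 + 2.97 = 56.17 ≈ 56.2 mm.
Rainfall = ε × PW = 0.49 × 56.2 = 27.5 mm.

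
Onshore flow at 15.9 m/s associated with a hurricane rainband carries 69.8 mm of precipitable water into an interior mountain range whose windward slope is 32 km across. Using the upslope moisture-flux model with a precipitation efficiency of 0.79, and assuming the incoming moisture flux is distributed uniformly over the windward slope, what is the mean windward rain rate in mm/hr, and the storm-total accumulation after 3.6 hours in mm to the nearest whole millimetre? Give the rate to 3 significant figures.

Incoming column moisture flux per unit ridge length: F = V × PW = 15.9 × 69.8 = 1109.82 mm·m/s.
Spread over the 32 km slope with efficiency ε = 0.79: R = ε·F/W = 0.79 × 1109.82 / 32000 m = 2.740e-02 mm/s.
R = 2.740e-02 × 3600 = 98.6 mm/hr.
Over 3.6 h: total = 98.6 × 3.6 = 354.96 ≈ 355 mm.

R ≈ 98.6 mm/hr; total ≈ 355 mm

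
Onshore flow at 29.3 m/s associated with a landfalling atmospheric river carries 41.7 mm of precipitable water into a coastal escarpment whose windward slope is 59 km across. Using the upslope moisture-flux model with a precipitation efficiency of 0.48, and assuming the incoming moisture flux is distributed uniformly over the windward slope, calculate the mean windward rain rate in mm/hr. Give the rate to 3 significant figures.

Incoming column moisture flux per unit ridge length: F = V × PW = 29.3 × 41.7 = 1221.81 mm·m/s.
Spread over the 59 km slope with efficiency ε = 0.48: R = ε·F/W = 0.48 × 1221.81 / 59000 m = 9.940e-03 mm/s.
R = 9.940e-03 × 3600 = 35.8 mm/hr.

R ≈ 35.8 mm/hr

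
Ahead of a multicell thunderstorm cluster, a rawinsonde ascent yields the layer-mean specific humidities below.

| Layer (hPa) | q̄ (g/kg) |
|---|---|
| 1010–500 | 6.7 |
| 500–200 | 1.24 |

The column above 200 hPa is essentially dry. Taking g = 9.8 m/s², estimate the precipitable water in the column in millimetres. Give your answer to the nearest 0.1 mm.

Precipitable water is the column-integrated vapour mass per unit area: PW = (1/g) Σ q̄ Δp, with q in kg/kg and Δp in Pa (1 kg/m² of water = 1 mm).
Layer 1010–500 hPa: Δp = 510 hPa = 51000 Pa, q̄ = 0.0067 kg/kg → 0.0067 × 51000 / 9.8 = 34.87 mm
Layer 500–200 hPa: Δp = 300 hPa = 30000 Pa, q̄ = 0.00124 kg/kg → 0.00124 × 30000 / 9.8 = 3.80 mm
PW = 34.87 + 3.80 = 38.67 ≈ 38.7 mm.

PW ≈ 38.7 mm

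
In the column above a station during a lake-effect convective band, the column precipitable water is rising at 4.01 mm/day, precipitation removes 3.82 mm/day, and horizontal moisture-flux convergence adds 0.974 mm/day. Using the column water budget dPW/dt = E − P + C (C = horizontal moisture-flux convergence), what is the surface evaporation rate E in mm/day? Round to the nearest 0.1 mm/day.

dPW/dt = +4.01 mm/day.
E = dPW/dt + P − C = (+4.01) + 3.82 − (0.974) = 6.9 mm/day.

E ≈ 6.9 mm/day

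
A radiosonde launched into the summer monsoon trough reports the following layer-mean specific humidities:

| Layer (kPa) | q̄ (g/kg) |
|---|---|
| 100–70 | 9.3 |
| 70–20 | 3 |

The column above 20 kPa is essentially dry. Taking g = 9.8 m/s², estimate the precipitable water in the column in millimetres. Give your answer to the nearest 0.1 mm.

Precipitable water is the column-integrated vapour mass per unit area: PW = (1/g) Σ q̄ Δp, with q in kg/kg and Δp in Pa (1 kg/m² of water = 1 mm).
Layer 100–70 kPa: Δp = 300 hPa = 30000 Pa, q̄ = 0.0093 kg/kg → 0.0093 × 30000 / 9.8 = 28.47 mm
Layer 70–20 kPa: Δp = 500 hPa = 50000 Pa, q̄ = 0.003 kg/kg → 0.003 × 50000 / 9.8 = 15.31 mm
PW = 28.47 + 15.31 = 43.78 ≈ 43.8 mm.

PW ≈ 43.8 mm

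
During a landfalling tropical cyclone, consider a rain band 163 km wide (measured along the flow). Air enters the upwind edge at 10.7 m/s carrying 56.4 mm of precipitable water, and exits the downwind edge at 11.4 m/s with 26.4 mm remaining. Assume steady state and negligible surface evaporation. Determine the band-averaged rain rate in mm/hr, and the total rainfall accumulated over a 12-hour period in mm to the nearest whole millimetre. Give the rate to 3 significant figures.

Column moisture flux per unit crosswind length is F = V × PW.
Inflow: F_in = 10.7 × 56.4 = 603.48 mm·m/s
Outflow: F_out = 11.4 × 26.4 = 300.96 mm·m/s
Steady-state rate R = (F_in − F_out)/L = (603.48 − 300.96) / 163000 m = 1.856e-03 mm/s.
R = 1.856e-03 × 3600 = 6.68 mm/hr.
Over 12 h: total = 6.68 × 12 = 80.16 ≈ 80 mm.

R ≈ 6.68 mm/hr; total ≈ 80 mm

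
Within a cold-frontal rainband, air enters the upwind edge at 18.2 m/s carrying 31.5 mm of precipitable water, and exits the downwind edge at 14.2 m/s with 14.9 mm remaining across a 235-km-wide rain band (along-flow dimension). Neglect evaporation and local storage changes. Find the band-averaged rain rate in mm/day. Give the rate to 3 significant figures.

R ≈ 133 mm/day

Column moisture flux per unit crosswind length is F = V × PW.
Inflow: F_in = 18.2 × 31.5 = 573.3 mm·m/s
Outflow: F_out = 14.2 × 14.9 = 211.58 mm·m/s
Steady-state rate R = (F_in − F_out)/L = (573.3 − 211.58) / 235000 m = 1.539e-03 mm/s.
R = 1.539e-03 × 3600 × 24 = 133 mm/day.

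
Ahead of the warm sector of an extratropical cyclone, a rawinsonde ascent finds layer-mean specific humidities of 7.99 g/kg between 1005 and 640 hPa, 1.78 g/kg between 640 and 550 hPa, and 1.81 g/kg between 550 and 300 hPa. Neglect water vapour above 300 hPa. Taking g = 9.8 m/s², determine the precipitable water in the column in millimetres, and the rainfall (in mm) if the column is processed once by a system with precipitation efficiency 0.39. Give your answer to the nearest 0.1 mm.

PW ≈ 36.0 mm; rainfall ≈ 14.0 mm

Precipitable water is the column-integrated vapour mass per unit area: PW = (1/g) Σ q̄ Δp, with q in kg/kg and Δp in Pa (1 kg/m² of water = 1 mm).
Layer 1005–640 hPa: Δp = 365 hPa = 36500 Pa, q̄ = 0.00799 kg/kg → 0.00799 × 36500 / 9.8 = 29.76 mm
Layer 640–550 hPa: Δp = 90 hPa = 9000 Pa, q̄ = 0.00178 kg/kg → 0.00178 × 9000 / 9.8 = 1.63 mm
Layer 550–300 hPa: Δp = 250 hPa = 25000 Pa, q̄ = 0.00181 kg/kg → 0.00181 × 25000 / 9.8 = 4.62 mm
PW = 29.76 + 1.63 + 4.62 = 36.01 ≈ 36.0 mm.
Rainfall = ε × PW = 0.39 × 36.0 = 14.0 mm.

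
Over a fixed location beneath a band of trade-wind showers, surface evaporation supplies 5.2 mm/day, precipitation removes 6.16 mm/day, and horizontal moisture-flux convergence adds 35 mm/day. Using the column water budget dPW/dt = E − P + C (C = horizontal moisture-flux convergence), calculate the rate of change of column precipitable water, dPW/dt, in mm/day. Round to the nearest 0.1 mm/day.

dPW/dt ≈ 34.0 mm/day

dPW/dt = E − P + C = 5.2 − 6.16 + (35) = 34.0 mm/day.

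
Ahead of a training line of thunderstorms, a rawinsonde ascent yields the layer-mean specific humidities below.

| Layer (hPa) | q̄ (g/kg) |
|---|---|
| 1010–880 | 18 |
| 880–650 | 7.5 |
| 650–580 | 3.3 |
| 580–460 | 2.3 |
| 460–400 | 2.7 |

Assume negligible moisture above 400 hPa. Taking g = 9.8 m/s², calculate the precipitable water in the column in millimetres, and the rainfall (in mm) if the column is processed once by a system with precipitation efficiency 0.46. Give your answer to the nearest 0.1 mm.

Precipitable water is the column-integrated vapour mass per unit area: PW = (1/g) Σ q̄ Δp, with q in kg/kg and Δp in Pa (1 kg/m² of water = 1 mm).
Layer 1010–880 hPa: Δp = 130 hPa = 13000 Pa, q̄ = 0.018 kg/kg → 0.018 × 13000 / 9.8 = 23.88 mm
Layer 880–650 hPa: Δp = 230 hPa = 23000 Pa, q̄ = 0.0075 kg/kg → 0.0075 × 23000 / 9.8 = 17.60 mm
Layer 650–580 hPa: Δp = 70 hPa = 7000 Pa, q̄ = 0.0033 kg/kg → 0.0033 × 7000 / 9.8 = 2.36 mm
Layer 580–460 hPa: Δp = 120 hPa = 12000 Pa, q̄ = 0.0023 kg/kg → 0.0023 × 12000 / 9.8 = 2.82 mm
Layer 460–400 hPa: Δp = 60 hPa = 6000 Pa, q̄ = 0.0027 kg/kg → 0.0027 × 6000 / 9.8 = 1.65 mm
PW = 23.88 + 17.60 + 2.36 + 2.82 + 1.65 = 48.31 ≈ 48.3 mm.
Rainfall = ε × PW = 0.46 × 48.3 = 22.2 mm.

PW ≈ 48.3 mm; rainfall ≈ 22.2 mm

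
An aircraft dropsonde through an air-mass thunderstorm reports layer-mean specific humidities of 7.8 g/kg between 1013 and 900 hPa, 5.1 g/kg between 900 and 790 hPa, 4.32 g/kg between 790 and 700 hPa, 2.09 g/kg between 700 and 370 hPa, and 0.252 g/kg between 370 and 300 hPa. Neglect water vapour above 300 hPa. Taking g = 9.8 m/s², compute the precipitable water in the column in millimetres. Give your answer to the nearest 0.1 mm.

Precipitable water is the column-integrated vapour mass per unit area: PW = (1/g) Σ q̄ Δp, with q in kg/kg and Δp in Pa (1 kg/m² of water = 1 mm).
Layer 1013–900 hPa: Δp = 113 hPa = 11300 Pa, q̄ = 0.0078 kg/kg → 0.0078 × 11300 / 9.8 = 8.99 mm
Layer 900–790 hPa: Δp = 110 hPa = 11000 Pa, q̄ = 0.0051 kg/kg → 0.0051 × 11000 / 9.8 = 5.72 mm
Layer 790–700 hPa: Δp = 90 hPa = 9000 Pa, q̄ = 0.00432 kg/kg → 0.00432 × 9000 / 9.8 = 3.97 mm
Layer 700–370 hPa: Δp = 330 hPa = 33000 Pa, q̄ = 0.00209 kg/kg → 0.00209 × 33000 / 9.8 = 7.04 mm
Layer 370–300 hPa: Δp = 70 hPa = 7000 Pa, q̄ = 0.000252 kg/kg → 0.000252 × 7000 / 9.8 = 0.18 mm
PW = 8.99 + 5.72 + 3.97 + 7.04 + 0.18 = 25.90 ≈ 25.9 mm.

PW ≈ 25.9 mm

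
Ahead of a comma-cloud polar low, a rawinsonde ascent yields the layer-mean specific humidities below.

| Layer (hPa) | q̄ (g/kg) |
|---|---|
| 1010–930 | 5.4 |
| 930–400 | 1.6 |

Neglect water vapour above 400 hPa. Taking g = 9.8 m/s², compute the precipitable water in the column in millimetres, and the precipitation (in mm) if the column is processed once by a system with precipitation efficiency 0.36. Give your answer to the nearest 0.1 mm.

PW ≈ 13.1 mm; precipitation ≈ 4.7 mm

Precipitable water is the column-integrated vapour mass per unit area: PW = (1/g) Σ q̄ Δp, with q in kg/kg and Δp in Pa (1 kg/m² of water = 1 mm).
Layer 1010–930 hPa: Δp = 80 hPa = 8000 Pa, q̄ = 0.0054 kg/kg → 0.0054 × 8000 / 9.8 = 4.41 mm
Layer 930–400 hPa: Δp = 530 hPa = 53000 Pa, q̄ = 0.0016 kg/kg → 0.0016 × 53000 / 9.8 = 8.65 mm
PW = 4.41 + 8.65 = 13.06 ≈ 13.1 mm.
Precipitation = ε × PW = 0.36 × 13.1 = 4.7 mm.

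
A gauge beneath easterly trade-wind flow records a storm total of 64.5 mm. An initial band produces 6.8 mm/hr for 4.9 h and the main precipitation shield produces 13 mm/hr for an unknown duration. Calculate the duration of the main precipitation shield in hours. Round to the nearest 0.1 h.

Known phases: 6.8 × 4.9 = 33.32 mm.
Remaining depth = 64.5 − 33.32 = 31.18 mm.
Duration = 31.18 / 13 = 2.4 h.

duration ≈ 2.4 h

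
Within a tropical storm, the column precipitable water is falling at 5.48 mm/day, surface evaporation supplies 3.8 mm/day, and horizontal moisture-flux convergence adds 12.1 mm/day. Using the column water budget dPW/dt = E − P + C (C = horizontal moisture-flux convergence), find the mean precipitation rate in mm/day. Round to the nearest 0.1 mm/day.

dPW/dt = -5.48 mm/day.
P = E + C − dPW/dt = 3.8 + (12.1) − (-5.48) = 21.4 mm/day.

P ≈ 21.4 mm/day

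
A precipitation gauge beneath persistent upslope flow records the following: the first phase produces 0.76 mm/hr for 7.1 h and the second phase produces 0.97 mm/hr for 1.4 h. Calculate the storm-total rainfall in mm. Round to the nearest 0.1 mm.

total ≈ 6.8 mm

Total = Σ Rᵢ Δtᵢ = 0.76 × 7.1 + 0.97 × 1.4
      = 5.396 + 1.358 = 6.8 mm.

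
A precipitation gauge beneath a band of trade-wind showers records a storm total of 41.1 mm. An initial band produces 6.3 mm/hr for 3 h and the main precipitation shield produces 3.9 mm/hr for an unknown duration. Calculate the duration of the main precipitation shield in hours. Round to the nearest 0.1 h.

Known phases: 6.3 × 3 = 18.9 mm.
Remaining depth = 41.1 − 18.9 = 22.2 mm.
Duration = 22.2 / 3.9 = 5.7 h.

duration ≈ 5.7 h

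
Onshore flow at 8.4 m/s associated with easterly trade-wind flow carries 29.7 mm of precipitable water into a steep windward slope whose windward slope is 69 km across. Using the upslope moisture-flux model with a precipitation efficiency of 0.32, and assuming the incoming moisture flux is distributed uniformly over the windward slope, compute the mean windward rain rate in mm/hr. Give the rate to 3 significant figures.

Incoming column moisture flux per unit ridge length: F = V × PW = 8.4 × 29.7 = 249.48 mm·m/s.
Spread over the 69 km slope with efficiency ε = 0.32: R = ε·F/W = 0.32 × 249.48 / 69000 m = 1.157e-03 mm/s.
R = 1.157e-03 × 3600 = 4.17 mm/hr.

R ≈ 4.17 mm/hr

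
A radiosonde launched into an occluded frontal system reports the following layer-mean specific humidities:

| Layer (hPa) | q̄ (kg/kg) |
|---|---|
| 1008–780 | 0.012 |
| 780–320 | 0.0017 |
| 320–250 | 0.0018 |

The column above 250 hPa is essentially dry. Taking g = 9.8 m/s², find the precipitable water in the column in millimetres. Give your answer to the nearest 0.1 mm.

PW ≈ 37.2 mm

Precipitable water is the column-integrated vapour mass per unit area: PW = (1/g) Σ q̄ Δp, with q in kg/kg and Δp in Pa (1 kg/m² of water = 1 mm).
Layer 1008–780 hPa: Δp = 228 hPa = 22800 Pa, q̄ = 0.012 kg/kg → 0.012 × 22800 / 9.8 = 27.92 mm
Layer 780–320 hPa: Δp = 460 hPa = 46000 Pa, q̄ = 0.0017 kg/kg → 0.0017 × 46000 / 9.8 = 7.98 mm
Layer 320–250 hPa: Δp = 70 hPa = 7000 Pa, q̄ = 0.0018 kg/kg → 0.0018 × 7000 / 9.8 = 1.29 mm
PW = 27.92 + 7.98 + 1.29 = 37.19 ≈ 37.2 mm.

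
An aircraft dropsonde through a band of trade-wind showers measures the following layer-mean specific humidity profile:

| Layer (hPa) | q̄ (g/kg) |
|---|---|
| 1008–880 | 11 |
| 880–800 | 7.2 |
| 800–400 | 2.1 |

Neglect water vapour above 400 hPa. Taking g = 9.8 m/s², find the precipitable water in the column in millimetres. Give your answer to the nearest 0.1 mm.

Precipitable water is the column-integrated vapour mass per unit area: PW = (1/g) Σ q̄ Δp, with q in kg/kg and Δp in Pa (1 kg/m² of water = 1 mm).
Layer 1008–880 hPa: Δp = 128 hPa = 12800 Pa, q̄ = 0.011 kg/kg → 0.011 × 12800 / 9.8 = 14.37 mm
Layer 880–800 hPa: Δp = 80 hPa = 8000 Pa, q̄ = 0.0072 kg/kg → 0.0072 × 8000 / 9.8 = 5.88 mm
Layer 800–400 hPa: Δp = 400 hPa = 40000 Pa, q̄ = 0.0021 kg/kg → 0.0021 × 40000 / 9.8 = 8.57 mm
PW = 14.37 + 5.88 + 8.57 = 28.82 ≈ 28.8 mm.

PW ≈ 28.8 mm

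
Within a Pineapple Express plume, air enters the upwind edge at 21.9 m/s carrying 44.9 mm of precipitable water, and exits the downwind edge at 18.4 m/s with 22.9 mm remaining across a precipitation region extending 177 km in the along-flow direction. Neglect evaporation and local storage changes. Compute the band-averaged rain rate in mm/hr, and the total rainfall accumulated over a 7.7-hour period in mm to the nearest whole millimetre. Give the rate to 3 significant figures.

Column moisture flux per unit crosswind length is F = V × PW.
Inflow: F_in = 21.9 × 44.9 = 983.31 mm·m/s
Outflow: F_out = 18.4 × 22.9 = 421.36 mm·m/s
Steady-state rate R = (F_in − F_out)/L = (983.31 − 421.36) / 177000 m = 3.175e-03 mm/s.
R = 3.175e-03 × 3600 = 11.4 mm/hr.
Over 7.7 h: total = 11.4 × 7.7 = 87.78 ≈ 88 mm.

R ≈ 11.4 mm/hr; total ≈ 88 mm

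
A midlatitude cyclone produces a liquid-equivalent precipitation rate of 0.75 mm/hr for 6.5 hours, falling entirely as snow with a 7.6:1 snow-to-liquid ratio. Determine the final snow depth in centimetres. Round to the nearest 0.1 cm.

snow depth ≈ 3.7 cm

Liquid-equivalent depth = 0.75 × 6.5 = 4.875 mm.
Snow depth = 4.875 mm × 7.6 = 37.05 mm = 3.7 cm.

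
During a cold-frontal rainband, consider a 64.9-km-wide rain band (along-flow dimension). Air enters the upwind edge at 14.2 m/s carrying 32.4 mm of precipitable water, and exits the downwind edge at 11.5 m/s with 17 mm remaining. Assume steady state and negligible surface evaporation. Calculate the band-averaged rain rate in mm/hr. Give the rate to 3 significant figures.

R ≈ 14.7 mm/hr

Column moisture flux per unit crosswind length is F = V × PW.
Inflow: F_in = 14.2 × 32.4 = 460.08 mm·m/s
Outflow: F_out = 11.5 × 17 = 195.5 mm·m/s
Steady-state rate R = (F_in − F_out)/L = (460.08 − 195.5) / 64900 m = 4.077e-03 mm/s.
R = 4.077e-03 × 3600 = 14.7 mm/hr.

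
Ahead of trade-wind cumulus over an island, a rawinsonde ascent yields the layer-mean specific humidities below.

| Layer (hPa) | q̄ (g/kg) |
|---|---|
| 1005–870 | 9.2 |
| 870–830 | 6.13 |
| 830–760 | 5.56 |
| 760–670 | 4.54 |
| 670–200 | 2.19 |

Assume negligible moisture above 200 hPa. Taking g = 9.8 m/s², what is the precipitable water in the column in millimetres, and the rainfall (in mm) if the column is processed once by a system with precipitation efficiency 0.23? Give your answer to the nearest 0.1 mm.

Precipitable water is the column-integrated vapour mass per unit area: PW = (1/g) Σ q̄ Δp, with q in kg/kg and Δp in Pa (1 kg/m² of water = 1 mm).
Layer 1005–870 hPa: Δp = 135 hPa = 13500 Pa, q̄ = 0.0092 kg/kg → 0.0092 × 13500 / 9.8 = 12.67 mm
Layer 870–830 hPa: Δp = 40 hPa = 4000 Pa, q̄ = 0.00613 kg/kg → 0.00613 × 4000 / 9.8 = 2.50 mm
Layer 830–760 hPa: Δp = 70 hPa = 7000 Pa, q̄ = 0.00556 kg/kg → 0.00556 × 7000 / 9.8 = 3.97 mm
Layer 760–670 hPa: Δp = 90 hPa = 9000 Pa, q̄ = 0.00454 kg/kg → 0.00454 × 9000 / 9.8 = 4.17 mm
Layer 670–200 hPa: Δp = 470 hPa = 47000 Pa, q̄ = 0.00219 kg/kg → 0.00219 × 47000 / 9.8 = 10.50 mm
PW = 12.67 + 2.50 + 3.97 + 4.17 + 10.50 = 33.81 ≈ 33.8 mm.
Rainfall = ε × PW = 0.23 × 33.8 = 7.8 mm.

PW ≈ 33.8 mm; rainfall ≈ 7.8 mm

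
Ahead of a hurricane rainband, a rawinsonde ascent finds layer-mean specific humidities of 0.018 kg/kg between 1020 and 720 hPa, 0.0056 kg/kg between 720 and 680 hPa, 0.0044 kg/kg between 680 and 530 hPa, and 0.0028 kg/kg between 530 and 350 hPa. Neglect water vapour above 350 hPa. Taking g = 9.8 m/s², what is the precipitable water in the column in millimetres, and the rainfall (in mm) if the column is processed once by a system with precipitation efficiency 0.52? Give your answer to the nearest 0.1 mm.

PW ≈ 69.3 mm; rainfall ≈ 36.0 mm

Precipitable water is the column-integrated vapour mass per unit area: PW = (1/g) Σ q̄ Δp, with q in kg/kg and Δp in Pa (1 kg/m² of water = 1 mm).
Layer 1020–720 hPa: Δp = 300 hPa = 30000 Pa, q̄ = 0.018 kg/kg → 0.018 × 30000 / 9.8 = 55.10 mm
Layer 720–680 hPa: Δp = 40 hPa = 4000 Pa, q̄ = 0.0056 kg/kg → 0.0056 × 4000 / 9.8 = 2.29 mm
Layer 680–530 hPa: Δp = 150 hPa = 15000 Pa, q̄ = 0.0044 kg/kg → 0.0044 × 15000 / 9.8 = 6.73 mm
Layer 530–350 hPa: Δp = 180 hPa = 18000 Pa, q̄ = 0.0028 kg/kg → 0.0028 × 18000 / 9.8 = 5.14 mm
PW = 55.10 + 2.29 + 6.73 + 5.14 = 69.26 ≈ 69.3 mm.
Rainfall = ε × PW = 0.52 × 69.3 = 36.0 mm.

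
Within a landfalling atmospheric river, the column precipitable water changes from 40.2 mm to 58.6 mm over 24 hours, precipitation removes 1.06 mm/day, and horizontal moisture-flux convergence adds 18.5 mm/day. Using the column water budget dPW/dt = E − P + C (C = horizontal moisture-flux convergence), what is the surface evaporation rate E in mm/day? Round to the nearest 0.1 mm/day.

dPW/dt = (58.6 − 40.2) mm / (24/24 day) = +18.400 mm/day.
E = dPW/dt + P − C = (+18.400) + 1.06 − (18.5) = 1.0 mm/day.

E ≈ 1.0 mm/day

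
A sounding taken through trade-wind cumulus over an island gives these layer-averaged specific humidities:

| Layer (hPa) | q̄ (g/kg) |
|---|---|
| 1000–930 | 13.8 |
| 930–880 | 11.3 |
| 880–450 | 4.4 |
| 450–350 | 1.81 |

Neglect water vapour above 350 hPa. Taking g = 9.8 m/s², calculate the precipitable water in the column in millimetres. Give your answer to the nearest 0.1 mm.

Precipitable water is the column-integrated vapour mass per unit area: PW = (1/g) Σ q̄ Δp, with q in kg/kg and Δp in Pa (1 kg/m² of water = 1 mm).
Layer 1000–930 hPa: Δp = 70 hPa = 7000 Pa, q̄ = 0.0138 kg/kg → 0.0138 × 7000 / 9.8 = 9.86 mm
Layer 930–880 hPa: Δp = 50 hPa = 5000 Pa, q̄ = 0.0113 kg/kg → 0.0113 × 5000 / 9.8 = 5.77 mm
Layer 880–450 hPa: Δp = 430 hPa = 43000 Pa, q̄ = 0.0044 kg/kg → 0.0044 × 43000 / 9.8 = 19.31 mm
Layer 450–350 hPa: Δp = 100 hPa = 10000 Pa, q̄ = 0.00181 kg/kg → 0.00181 × 10000 / 9.8 = 1.85 mm
PW = 9.86 + 5.77 + 19.31 + 1.85 = 36.79 ≈ 36.8 mm.

PW ≈ 36.8 mm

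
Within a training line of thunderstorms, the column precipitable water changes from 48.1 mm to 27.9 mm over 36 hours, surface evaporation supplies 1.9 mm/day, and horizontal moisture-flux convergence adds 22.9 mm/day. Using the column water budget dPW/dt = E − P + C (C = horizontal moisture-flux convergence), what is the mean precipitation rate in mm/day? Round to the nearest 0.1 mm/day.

P ≈ 38.3 mm/day

dPW/dt = (27.9 − 48.1) mm / (36/24 day) = -13.467 mm/day.
P = E + C − dPW/dt = 1.9 + (22.9) − (-13.467) = 38.3 mm/day.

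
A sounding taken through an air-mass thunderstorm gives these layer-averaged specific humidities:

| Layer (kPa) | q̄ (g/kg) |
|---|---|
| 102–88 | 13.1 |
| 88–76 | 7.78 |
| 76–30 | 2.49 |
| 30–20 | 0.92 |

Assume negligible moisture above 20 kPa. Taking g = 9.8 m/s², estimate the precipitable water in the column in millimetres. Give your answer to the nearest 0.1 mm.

PW ≈ 40.9 mm

Precipitable water is the column-integrated vapour mass per unit area: PW = (1/g) Σ q̄ Δp, with q in kg/kg and Δp in Pa (1 kg/m² of water = 1 mm).
Layer 102–88 kPa: Δp = 140 hPa = 14000 Pa, q̄ = 0.0131 kg/kg → 0.0131 × 14000 / 9.8 = 18.71 mm
Layer 88–76 kPa: Δp = 120 hPa = 12000 Pa, q̄ = 0.00778 kg/kg → 0.00778 × 12000 / 9.8 = 9.53 mm
Layer 76–30 kPa: Δp = 460 hPa = 46000 Pa, q̄ = 0.00249 kg/kg → 0.00249 × 46000 / 9.8 = 11.69 mm
Layer 30–20 kPa: Δp = 100 hPa = 10000 Pa, q̄ = 0.00092 kg/kg → 0.00092 × 10000 / 9.8 = 0.94 mm
PW = 18.71 + 9.53 + 11.69 + 0.94 = 40.87 ≈ 40.9 mm.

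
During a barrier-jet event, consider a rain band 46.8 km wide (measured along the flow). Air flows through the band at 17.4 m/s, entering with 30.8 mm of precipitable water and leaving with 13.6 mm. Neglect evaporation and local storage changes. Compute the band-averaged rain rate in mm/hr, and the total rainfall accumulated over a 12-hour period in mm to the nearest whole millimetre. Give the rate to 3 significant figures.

R ≈ 23.0 mm/hr; total ≈ 276 mm

Column moisture flux per unit crosswind length is F = V × PW.
Inflow: F_in = 17.4 × 30.8 = 535.92 mm·m/s
Outflow: F_out = 17.4 × 13.6 = 236.64 mm·m/s
Steady-state rate R = (F_in − F_out)/L = (535.92 − 236.64) / 46800 m = 6.395e-03 mm/s.
R = 6.395e-03 × 3600 = 23.0 mm/hr.
Over 12 h: total = 23.0 × 12 = 276 mm.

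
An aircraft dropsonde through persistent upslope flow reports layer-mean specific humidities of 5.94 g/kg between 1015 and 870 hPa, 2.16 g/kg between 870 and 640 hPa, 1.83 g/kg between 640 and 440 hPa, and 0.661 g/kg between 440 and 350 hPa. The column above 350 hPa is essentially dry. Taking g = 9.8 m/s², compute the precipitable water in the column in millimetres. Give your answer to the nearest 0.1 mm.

PW ≈ 18.2 mm

Precipitable water is the column-integrated vapour mass per unit area: PW = (1/g) Σ q̄ Δp, with q in kg/kg and Δp in Pa (1 kg/m² of water = 1 mm).
Layer 1015–870 hPa: Δp = 145 hPa = 14500 Pa, q̄ = 0.00594 kg/kg → 0.00594 × 14500 / 9.8 = 8.79 mm
Layer 870–640 hPa: Δp = 230 hPa = 23000 Pa, q̄ = 0.00216 kg/kg → 0.00216 × 23000 / 9.8 = 5.07 mm
Layer 640–440 hPa: Δp = 200 hPa = 20000 Pa, q̄ = 0.00183 kg/kg → 0.00183 × 20000 / 9.8 = 3.73 mm
Layer 440–350 hPa: Δp = 90 hPa = 9000 Pa, q̄ = 0.000661 kg/kg → 0.000661 × 9000 / 9.8 = 0.61 mm
PW = 8.79 + 5.07 + 3.73 + 0.61 = 18.20 ≈ 18.2 mm.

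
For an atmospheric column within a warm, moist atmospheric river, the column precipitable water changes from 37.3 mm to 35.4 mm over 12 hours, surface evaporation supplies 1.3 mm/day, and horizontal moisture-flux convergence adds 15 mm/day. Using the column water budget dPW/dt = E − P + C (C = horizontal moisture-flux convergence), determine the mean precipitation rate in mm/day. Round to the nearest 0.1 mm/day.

P ≈ 20.1 mm/day

dPW/dt = (35.4 − 37.3) mm / (12/24 day) = -3.800 mm/day.
P = E + C − dPW/dt = 1.3 + (15) − (-3.800) = 20.1 mm/day.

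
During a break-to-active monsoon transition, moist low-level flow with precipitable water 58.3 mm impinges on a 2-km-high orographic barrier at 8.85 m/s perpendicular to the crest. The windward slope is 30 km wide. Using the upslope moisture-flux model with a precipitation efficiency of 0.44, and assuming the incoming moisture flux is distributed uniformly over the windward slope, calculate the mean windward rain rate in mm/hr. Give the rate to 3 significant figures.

R ≈ 27.2 mm/hr

Incoming column moisture flux per unit ridge length: F = V × PW = 8.85 × 58.3 = 515.955 mm·m/s.
Spread over the 30 km slope with efficiency ε = 0.44: R = ε·F/W = 0.44 × 515.955 / 30000 m = 7.567e-03 mm/s.
R = 7.567e-03 × 3600 = 27.2 mm/hr.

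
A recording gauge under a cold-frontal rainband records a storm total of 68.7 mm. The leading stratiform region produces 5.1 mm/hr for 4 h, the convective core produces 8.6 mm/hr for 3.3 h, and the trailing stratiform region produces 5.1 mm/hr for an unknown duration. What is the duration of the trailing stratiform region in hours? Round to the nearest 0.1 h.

Known phases: 5.1 × 4 + 8.6 × 3.3 = 20.4 + 28.38 = 48.78 mm.
Remaining depth = 68.7 − 48.78 = 19.92 mm.
Duration = 19.92 / 5.1 = 3.9 h.

duration ≈ 3.9 h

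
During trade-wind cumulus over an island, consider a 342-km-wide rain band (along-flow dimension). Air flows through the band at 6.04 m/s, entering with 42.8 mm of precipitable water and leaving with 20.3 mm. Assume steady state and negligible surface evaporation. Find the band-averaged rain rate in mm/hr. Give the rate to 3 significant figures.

R ≈ 1.43 mm/hr

Column moisture flux per unit crosswind length is F = V × PW.
Inflow: F_in = 6.04 × 42.8 = 258.512 mm·m/s
Outflow: F_out = 6.04 × 20.3 = 122.612 mm·m/s
Steady-state rate R = (F_in − F_out)/L = (258.512 − 122.612) / 342000 m = 3.974e-04 mm/s.
R = 3.974e-04 × 3600 = 1.43 mm/hr.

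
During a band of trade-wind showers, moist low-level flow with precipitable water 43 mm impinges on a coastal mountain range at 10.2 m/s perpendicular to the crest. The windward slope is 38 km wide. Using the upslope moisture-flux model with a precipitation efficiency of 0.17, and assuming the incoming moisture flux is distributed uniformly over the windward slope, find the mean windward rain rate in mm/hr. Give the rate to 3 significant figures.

Incoming column moisture flux per unit ridge length: F = V × PW = 10.2 × 43 = 438.6 mm·m/s.
Spread over the 38 km slope with efficiency ε = 0.17: R = ε·F/W = 0.17 × 438.6 / 38000 m = 1.962e-03 mm/s.
R = 1.962e-03 × 3600 = 7.06 mm/hr.

R ≈ 7.06 mm/hr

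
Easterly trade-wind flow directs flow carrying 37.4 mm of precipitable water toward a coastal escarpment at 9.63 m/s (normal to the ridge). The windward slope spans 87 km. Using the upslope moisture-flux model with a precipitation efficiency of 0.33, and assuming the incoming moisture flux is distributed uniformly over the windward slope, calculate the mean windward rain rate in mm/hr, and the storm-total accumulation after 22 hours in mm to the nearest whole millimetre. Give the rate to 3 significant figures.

R ≈ 4.92 mm/hr; total ≈ 108 mm

Incoming column moisture flux per unit ridge length: F = V × PW = 9.63 × 37.4 = 360.162 mm·m/s.
Spread over the 87 km slope with efficiency ε = 0.33: R = ε·F/W = 0.33 × 360.162 / 87000 m = 1.366e-03 mm/s.
R = 1.366e-03 × 3600 = 4.92 mm/hr.
Over 22 h: total = 4.92 × 22 = 108.24 ≈ 108 mm.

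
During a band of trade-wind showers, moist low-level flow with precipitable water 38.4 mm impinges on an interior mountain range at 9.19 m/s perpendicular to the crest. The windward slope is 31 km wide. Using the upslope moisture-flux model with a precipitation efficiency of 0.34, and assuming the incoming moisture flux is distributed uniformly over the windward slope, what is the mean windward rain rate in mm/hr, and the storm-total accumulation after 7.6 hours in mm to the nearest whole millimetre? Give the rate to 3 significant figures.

R ≈ 13.9 mm/hr; total ≈ 106 mm

Incoming column moisture flux per unit ridge length: F = V × PW = 9.19 × 38.4 = 352.896 mm·m/s.
Spread over the 31 km slope with efficiency ε = 0.34: R = ε·F/W = 0.34 × 352.896 / 31000 m = 3.870e-03 mm/s.
R = 3.870e-03 × 3600 = 13.9 mm/hr.
Over 7.6 h: total = 13.9 × 7.6 = 105.64 ≈ 106 mm.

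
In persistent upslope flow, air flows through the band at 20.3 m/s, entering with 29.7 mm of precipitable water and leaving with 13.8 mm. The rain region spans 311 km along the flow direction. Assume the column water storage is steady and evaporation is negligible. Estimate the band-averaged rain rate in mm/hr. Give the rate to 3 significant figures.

Column moisture flux per unit crosswind length is F = V × PW.
Inflow: F_in = 20.3 × 29.7 = 602.91 mm·m/s
Outflow: F_out = 20.3 × 13.8 = 280.14 mm·m/s
Steady-state rate R = (F_in − F_out)/L = (602.91 − 280.14) / 311000 m = 1.038e-03 mm/s.
R = 1.038e-03 × 3600 = 3.74 mm/hr.

R ≈ 3.74 mm/hr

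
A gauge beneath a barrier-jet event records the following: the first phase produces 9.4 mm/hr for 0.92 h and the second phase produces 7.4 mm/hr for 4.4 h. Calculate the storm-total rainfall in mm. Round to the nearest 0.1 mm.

Total = Σ Rᵢ Δtᵢ = 9.4 × 0.92 + 7.4 × 4.4
      = 8.648 + 32.56 = 41.2 mm.

total ≈ 41.2 mm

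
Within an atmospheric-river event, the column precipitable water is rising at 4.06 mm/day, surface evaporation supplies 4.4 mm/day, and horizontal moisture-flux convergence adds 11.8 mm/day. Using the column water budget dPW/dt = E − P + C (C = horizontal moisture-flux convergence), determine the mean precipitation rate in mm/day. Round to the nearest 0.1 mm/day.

dPW/dt = +4.06 mm/day.
P = E + C − dPW/dt = 4.4 + (11.8) − (+4.06) = 12.1 mm/day.

P ≈ 12.1 mm/day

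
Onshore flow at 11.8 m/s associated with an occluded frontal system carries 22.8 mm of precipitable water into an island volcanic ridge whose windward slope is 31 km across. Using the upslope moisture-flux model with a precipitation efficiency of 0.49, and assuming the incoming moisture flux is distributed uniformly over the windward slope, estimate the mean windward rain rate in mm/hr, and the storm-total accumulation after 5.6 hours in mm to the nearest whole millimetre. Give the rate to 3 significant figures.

R ≈ 15.3 mm/hr; total ≈ 86 mm

Incoming column moisture flux per unit ridge length: F = V × PW = 11.8 × 22.8 = 269.04 mm·m/s.
Spread over the 31 km slope with efficiency ε = 0.49: R = ε·F/W = 0.49 × 269.04 / 31000 m = 4.253e-03 mm/s.
R = 4.253e-03 × 3600 = 15.3 mm/hr.
Over 5.6 h: total = 15.3 × 5.6 = 85.68 ≈ 86 mm.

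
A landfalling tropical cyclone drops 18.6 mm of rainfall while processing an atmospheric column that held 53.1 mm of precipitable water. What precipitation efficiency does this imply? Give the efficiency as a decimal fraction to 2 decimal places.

ε ≈ 0.35

ε = rainfall / PW = 18.6 / 53.1 = 0.35.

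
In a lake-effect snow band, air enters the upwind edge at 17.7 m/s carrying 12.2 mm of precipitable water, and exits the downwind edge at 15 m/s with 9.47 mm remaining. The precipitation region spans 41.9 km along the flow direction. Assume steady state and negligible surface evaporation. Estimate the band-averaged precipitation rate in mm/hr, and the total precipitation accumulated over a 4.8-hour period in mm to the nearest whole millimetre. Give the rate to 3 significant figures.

Column moisture flux per unit crosswind length is F = V × PW.
Inflow: F_in = 17.7 × 12.2 = 215.94 mm·m/s
Outflow: F_out = 15 × 9.47 = 142.05 mm·m/s
Steady-state rate R = (F_in − F_out)/L = (215.94 − 142.05) / 41900 m = 1.763e-03 mm/s.
R = 1.763e-03 × 3600 = 6.35 mm/hr.
Over 4.8 h: total = 6.35 × 4.8 = 30.48 ≈ 30 mm.

R ≈ 6.35 mm/hr; total ≈ 30 mm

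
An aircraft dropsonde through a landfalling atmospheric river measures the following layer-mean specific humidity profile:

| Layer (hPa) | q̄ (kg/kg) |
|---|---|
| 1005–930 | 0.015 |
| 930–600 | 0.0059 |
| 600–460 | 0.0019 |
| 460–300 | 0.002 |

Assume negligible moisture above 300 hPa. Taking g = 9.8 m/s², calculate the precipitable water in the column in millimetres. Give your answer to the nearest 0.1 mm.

Precipitable water is the column-integrated vapour mass per unit area: PW = (1/g) Σ q̄ Δp, with q in kg/kg and Δp in Pa (1 kg/m² of water = 1 mm).
Layer 1005–930 hPa: Δp = 75 hPa = 7500 Pa, q̄ = 0.015 kg/kg → 0.015 × 7500 / 9.8 = 11.48 mm
Layer 930–600 hPa: Δp = 330 hPa = 33000 Pa, q̄ = 0.0059 kg/kg → 0.0059 × 33000 / 9.8 = 19.87 mm
Layer 600–460 hPa: Δp = 140 hPa = 14000 Pa, q̄ = 0.0019 kg/kg → 0.0019 × 14000 / 9.8 = 2.71 mm
Layer 460–300 hPa: Δp = 160 hPa = 16000 Pa, q̄ = 0.002 kg/kg → 0.002 × 16000 / 9.8 = 3.27 mm
PW = 11.48 + 19.87 + 2.71 + 3.27 = 37.33 ≈ 37.3 mm.

PW ≈ 37.3 mm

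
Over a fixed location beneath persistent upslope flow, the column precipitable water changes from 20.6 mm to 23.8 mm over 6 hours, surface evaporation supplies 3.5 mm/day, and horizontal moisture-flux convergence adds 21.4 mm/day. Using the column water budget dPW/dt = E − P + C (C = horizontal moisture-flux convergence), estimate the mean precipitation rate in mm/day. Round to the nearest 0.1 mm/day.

dPW/dt = (23.8 − 20.6) mm / (6/24 day) = +12.800 mm/day.
P = E + C − dPW/dt = 3.5 + (21.4) − (+12.800) = 12.1 mm/day.

P ≈ 12.1 mm/day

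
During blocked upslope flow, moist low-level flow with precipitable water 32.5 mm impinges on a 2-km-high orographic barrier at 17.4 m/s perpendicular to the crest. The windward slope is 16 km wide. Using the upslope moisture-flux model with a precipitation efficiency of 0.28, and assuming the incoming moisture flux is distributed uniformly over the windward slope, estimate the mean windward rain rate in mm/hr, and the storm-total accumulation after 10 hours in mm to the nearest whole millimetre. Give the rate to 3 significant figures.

Incoming column moisture flux per unit ridge length: F = V × PW = 17.4 × 32.5 = 565.5 mm·m/s.
Spread over the 16 km slope with efficiency ε = 0.28: R = ε·F/W = 0.28 × 565.5 / 16000 m = 9.896e-03 mm/s.
R = 9.896e-03 × 3600 = 35.6 mm/hr.
Over 10 h: total = 35.6 × 10 = 356 mm.

R ≈ 35.6 mm/hr; total ≈ 356 mm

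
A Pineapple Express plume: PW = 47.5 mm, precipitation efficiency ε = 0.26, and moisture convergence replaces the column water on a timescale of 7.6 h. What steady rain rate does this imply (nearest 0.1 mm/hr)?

Each overturning extracts ε × PW = 0.26 × 47.5 = 12.35 mm.
Rate = ε·PW / τ = 12.35 / 7.6 h = 1.6 mm/hr.

R ≈ 1.6 mm/hr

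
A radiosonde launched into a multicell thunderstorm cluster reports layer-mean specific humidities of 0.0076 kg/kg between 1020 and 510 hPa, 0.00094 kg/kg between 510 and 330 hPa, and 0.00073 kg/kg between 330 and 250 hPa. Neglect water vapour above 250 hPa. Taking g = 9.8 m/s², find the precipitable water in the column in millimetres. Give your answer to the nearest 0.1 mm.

PW ≈ 41.9 mm

Precipitable water is the column-integrated vapour mass per unit area: PW = (1/g) Σ q̄ Δp, with q in kg/kg and Δp in Pa (1 kg/m² of water = 1 mm).
Layer 1020–510 hPa: Δp = 510 hPa = 51000 Pa, q̄ = 0.0076 kg/kg → 0.0076 × 51000 / 9.8 = 39.55 mm
Layer 510–330 hPa: Δp = 180 hPa = 18000 Pa, q̄ = 0.00094 kg/kg → 0.00094 × 18000 / 9.8 = 1.73 mm
Layer 330–250 hPa: Δp = 80 hPa = 8000 Pa, q̄ = 0.00073 kg/kg → 0.00073 × 8000 / 9.8 = 0.60 mm
PW = 39.55 + 1.73 + 0.60 = 41.88 ≈ 41.9 mm.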